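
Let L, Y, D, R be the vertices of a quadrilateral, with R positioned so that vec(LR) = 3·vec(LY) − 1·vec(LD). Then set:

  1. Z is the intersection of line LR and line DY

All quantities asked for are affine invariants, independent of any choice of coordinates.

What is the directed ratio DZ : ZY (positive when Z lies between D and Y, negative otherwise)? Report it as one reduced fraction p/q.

Set L = (0, 0), Y = (1, 0), D = (0, 1), R = (3, -1); any affine frame gives the same invariant.
1. Z is the intersection of line LR and line DY ⇒ Z = (3/2, -1/2)
Z = D + t·(Y−D) with t = 3/2, so DZ:ZY = t:(1−t) = 3/2:-1/2

DZ:ZY = -3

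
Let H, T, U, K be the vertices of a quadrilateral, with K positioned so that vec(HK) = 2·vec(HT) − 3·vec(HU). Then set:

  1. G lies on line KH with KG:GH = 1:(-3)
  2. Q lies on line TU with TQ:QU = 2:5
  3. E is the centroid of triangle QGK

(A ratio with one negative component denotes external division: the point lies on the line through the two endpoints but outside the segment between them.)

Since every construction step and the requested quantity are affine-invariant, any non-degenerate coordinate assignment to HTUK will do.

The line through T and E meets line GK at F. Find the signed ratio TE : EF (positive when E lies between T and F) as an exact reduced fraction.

Work in coordinates with H = (0, 0), T = (1, 0), U = (0, 1), K = (2, -3).
1. G lies on line KH with KG:GH = 1:(-3) ⇒ G = (3, -9/2)
2. Q lies on line TU with TQ:QU = 2:5 ⇒ Q = (5/7, 2/7)
3. E is the centroid of triangle QGK ⇒ E = (40/21, -101/42)
line TE meets GK at F = (101/44, -303/88)
E = T + t·(F−T) with t = 44/63, so TE:EF = 44/63:19/63

TE:EF = 44/19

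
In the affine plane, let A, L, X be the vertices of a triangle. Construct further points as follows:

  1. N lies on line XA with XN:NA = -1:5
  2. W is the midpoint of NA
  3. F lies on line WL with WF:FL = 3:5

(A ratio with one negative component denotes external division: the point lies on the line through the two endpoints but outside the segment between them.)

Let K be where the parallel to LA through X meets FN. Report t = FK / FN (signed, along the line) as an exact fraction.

Assign A = (0, 0), L = (1, 0), X = (0, 1) — the answer is frame-independent, so this choice is without loss of generality.
1. N lies on line XA with XN:NA = -1:5 ⇒ N = (0, 5/4)
2. W is the midpoint of NA ⇒ W = (0, 5/8)
3. F lies on line WL with WF:FL = 3:5 ⇒ F = (3/8, 25/64)
through X parallel to LA: direction (-1, 0); meets FN at K = (6/55, 1)
K = F + t·(N−F) with t = 39/55

t = 39/55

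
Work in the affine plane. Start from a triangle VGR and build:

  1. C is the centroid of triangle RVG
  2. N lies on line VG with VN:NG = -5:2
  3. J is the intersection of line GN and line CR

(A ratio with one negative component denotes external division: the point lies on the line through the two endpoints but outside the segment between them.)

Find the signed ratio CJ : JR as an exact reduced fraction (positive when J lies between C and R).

Work in coordinates with V = (0, 0), G = (1, 0), R = (0, 1).
1. C is the centroid of triangle RVG ⇒ C = (1/3, 1/3)
2. N lies on line VG with VN:NG = -5:2 ⇒ N = (5/3, 0)
3. J is the intersection of line GN and line CR ⇒ J = (1/2, 0)
J = C + t·(R−C) with t = -1/2, so CJ:JR = t:(1−t) = -1/2:3/2

CJ:JR = -1/3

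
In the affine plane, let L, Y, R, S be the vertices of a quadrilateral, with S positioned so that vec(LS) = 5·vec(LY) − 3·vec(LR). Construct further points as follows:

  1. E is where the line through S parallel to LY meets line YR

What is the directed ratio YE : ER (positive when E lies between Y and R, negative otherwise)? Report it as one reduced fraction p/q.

Assign L = (0, 0), Y = (1, 0), R = (0, 1), S = (5, -3) — the answer is frame-independent, so this choice is without loss of generality.
1. E is where the line through S parallel to LY meets line YR ⇒ E = (4, -3)
E = Y + t·(R−Y) with t = -3, so YE:ER = t:(1−t) = -3:4

YE:ER = -3/4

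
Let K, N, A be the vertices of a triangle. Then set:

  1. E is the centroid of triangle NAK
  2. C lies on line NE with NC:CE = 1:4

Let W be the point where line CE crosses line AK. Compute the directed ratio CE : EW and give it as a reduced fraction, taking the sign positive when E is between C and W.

Set K = (0, 0), N = (1, 0), A = (0, 1); any affine frame gives the same invariant.
1. E is the centroid of triangle NAK ⇒ E = (1/3, 1/3)
2. C lies on line NE with NC:CE = 1:4 ⇒ C = (13/15, 1/15)
line CE meets AK at W = (0, 1/2)
E = C + t·(W−C) with t = 8/13, so CE:EW = 8/13:5/13

CE:EW = 8/5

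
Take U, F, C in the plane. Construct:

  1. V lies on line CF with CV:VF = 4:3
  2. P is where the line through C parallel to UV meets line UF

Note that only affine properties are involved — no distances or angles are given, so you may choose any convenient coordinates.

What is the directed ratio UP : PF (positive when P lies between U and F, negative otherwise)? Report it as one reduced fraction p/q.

Work in coordinates with U = (0, 0), F = (1, 0), C = (0, 1).
1. V lies on line CF with CV:VF = 4:3 ⇒ V = (4/7, 3/7)
2. P is where the line through C parallel to UV meets line UF ⇒ P = (-4/3, 0)
P = U + t·(F−U) with t = -4/3, so UP:PF = t:(1−t) = -4/3:7/3

UP:PF = -4/7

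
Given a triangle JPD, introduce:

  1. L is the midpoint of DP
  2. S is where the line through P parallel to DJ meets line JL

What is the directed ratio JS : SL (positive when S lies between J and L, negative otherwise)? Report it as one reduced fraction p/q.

Choose coordinates J = (0, 0), P = (1, 0), D = (0, 1).
1. L is the midpoint of DP ⇒ L = (1/2, 1/2)
2. S is where the line through P parallel to DJ meets line JL ⇒ S = (1, 1)
S = J + t·(L−J) with t = 2, so JS:SL = t:(1−t) = 2:-1

JS:SL = -2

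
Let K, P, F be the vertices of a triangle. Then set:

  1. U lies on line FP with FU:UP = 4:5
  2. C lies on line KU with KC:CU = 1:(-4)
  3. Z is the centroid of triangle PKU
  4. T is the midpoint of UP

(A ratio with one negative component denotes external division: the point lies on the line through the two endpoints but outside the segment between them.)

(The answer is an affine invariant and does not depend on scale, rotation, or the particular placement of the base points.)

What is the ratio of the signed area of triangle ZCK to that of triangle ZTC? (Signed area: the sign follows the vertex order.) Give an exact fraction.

[ZCK]:[ZTC] = 2

Choose coordinates K = (0, 0), P = (1, 0), F = (0, 1).
1. U lies on line FP with FU:UP = 4:5 ⇒ U = (4/9, 5/9)
2. C lies on line KU with KC:CU = 1:(-4) ⇒ C = (-4/27, -5/27)
3. Z is the centroid of triangle PKU ⇒ Z = (13/27, 5/27)
4. T is the midpoint of UP ⇒ T = (13/18, 5/18)
2·[ZCK] = -5/81, 2·[ZTC] = -5/162
[ZCK]:[ZTC] = -5/81:-5/162 = 2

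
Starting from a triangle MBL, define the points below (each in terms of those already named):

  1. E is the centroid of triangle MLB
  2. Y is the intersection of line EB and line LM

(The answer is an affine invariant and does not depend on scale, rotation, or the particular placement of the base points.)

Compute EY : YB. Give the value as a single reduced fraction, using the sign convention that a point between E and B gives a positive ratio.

Choose coordinates M = (0, 0), B = (1, 0), L = (0, 1).
1. E is the centroid of triangle MLB ⇒ E = (1/3, 1/3)
2. Y is the intersection of line EB and line LM ⇒ Y = (0, 1/2)
Y = E + t·(B−E) with t = -1/2, so EY:YB = t:(1−t) = -1/2:3/2

EY:YB = -1/3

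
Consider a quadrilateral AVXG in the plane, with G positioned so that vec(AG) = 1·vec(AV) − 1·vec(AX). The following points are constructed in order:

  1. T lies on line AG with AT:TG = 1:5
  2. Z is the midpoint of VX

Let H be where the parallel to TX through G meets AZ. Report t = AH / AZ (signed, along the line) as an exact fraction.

t = 3/2

Assign A = (0, 0), V = (1, 0), X = (0, 1), G = (1, -1) — the answer is frame-independent, so this choice is without loss of generality.
1. T lies on line AG with AT:TG = 1:5 ⇒ T = (1/6, -1/6)
2. Z is the midpoint of VX ⇒ Z = (1/2, 1/2)
through G parallel to TX: direction (-1/6, 7/6); meets AZ at H = (3/4, 3/4)
H = A + t·(Z−A) with t = 3/2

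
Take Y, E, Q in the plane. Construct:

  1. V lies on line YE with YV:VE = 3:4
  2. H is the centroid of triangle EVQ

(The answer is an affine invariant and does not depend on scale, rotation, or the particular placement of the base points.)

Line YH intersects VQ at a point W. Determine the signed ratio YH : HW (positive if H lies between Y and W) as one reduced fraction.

YH:HW = -13/4

Choose coordinates Y = (0, 0), E = (1, 0), Q = (0, 1).
1. V lies on line YE with YV:VE = 3:4 ⇒ V = (3/7, 0)
2. H is the centroid of triangle EVQ ⇒ H = (10/21, 1/3)
line YH meets VQ at W = (30/91, 3/13)
H = Y + t·(W−Y) with t = 13/9, so YH:HW = 13/9:-4/9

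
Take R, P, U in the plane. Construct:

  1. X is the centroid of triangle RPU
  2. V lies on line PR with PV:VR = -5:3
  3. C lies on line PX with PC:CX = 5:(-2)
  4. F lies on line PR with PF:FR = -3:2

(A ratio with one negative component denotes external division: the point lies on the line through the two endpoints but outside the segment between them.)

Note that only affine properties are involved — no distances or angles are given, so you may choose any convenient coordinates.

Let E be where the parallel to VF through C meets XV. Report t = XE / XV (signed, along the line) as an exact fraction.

Set R = (0, 0), P = (1, 0), U = (0, 1); any affine frame gives the same invariant.
1. X is the centroid of triangle RPU ⇒ X = (1/3, 1/3)
2. V lies on line PR with PV:VR = -5:3 ⇒ V = (-3/2, 0)
3. C lies on line PX with PC:CX = 5:(-2) ⇒ C = (-1/9, 5/9)
4. F lies on line PR with PF:FR = -3:2 ⇒ F = (-2, 0)
through C parallel to VF: direction (-1/2, 0); meets XV at E = (14/9, 5/9)
E = X + t·(V−X) with t = -2/3

t = -2/3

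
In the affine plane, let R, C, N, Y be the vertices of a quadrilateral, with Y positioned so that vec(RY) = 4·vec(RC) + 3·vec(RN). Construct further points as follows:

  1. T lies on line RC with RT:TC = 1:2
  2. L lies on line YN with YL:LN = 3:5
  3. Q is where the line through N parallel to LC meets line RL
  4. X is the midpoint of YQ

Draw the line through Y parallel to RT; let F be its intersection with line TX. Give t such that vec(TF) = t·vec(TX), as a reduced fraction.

t = 4

Set R = (0, 0), C = (1, 0), N = (0, 1), Y = (4, 3); any affine frame gives the same invariant.
1. T lies on line RC with RT:TC = 1:2 ⇒ T = (1/3, 0)
2. L lies on line YN with YL:LN = 3:5 ⇒ L = (5/2, 9/4)
3. Q is where the line through N parallel to LC meets line RL ⇒ Q = (-5/3, -3/2)
4. X is the midpoint of YQ ⇒ X = (7/6, 3/4)
through Y parallel to RT: direction (1/3, 0); meets TX at F = (11/3, 3)
F = T + t·(X−T) with t = 4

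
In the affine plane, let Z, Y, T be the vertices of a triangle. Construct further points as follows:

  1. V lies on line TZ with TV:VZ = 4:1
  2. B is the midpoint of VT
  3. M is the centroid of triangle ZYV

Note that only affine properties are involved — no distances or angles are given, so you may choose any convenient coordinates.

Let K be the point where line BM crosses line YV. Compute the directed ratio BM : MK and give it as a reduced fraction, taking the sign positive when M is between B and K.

BM:MK = -7

Work in coordinates with Z = (0, 0), Y = (1, 0), T = (0, 1).
1. V lies on line TZ with TV:VZ = 4:1 ⇒ V = (0, 1/5)
2. B is the midpoint of VT ⇒ B = (0, 3/5)
3. M is the centroid of triangle ZYV ⇒ M = (1/3, 1/15)
line BM meets YV at K = (2/7, 1/7)
M = B + t·(K−B) with t = 7/6, so BM:MK = 7/6:-1/6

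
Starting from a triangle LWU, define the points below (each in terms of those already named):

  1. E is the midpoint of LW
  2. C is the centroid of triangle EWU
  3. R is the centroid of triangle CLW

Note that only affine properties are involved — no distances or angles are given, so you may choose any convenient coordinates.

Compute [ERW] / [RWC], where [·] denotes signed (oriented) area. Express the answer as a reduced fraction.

[ERW]:[RWC] = -1/2

Set L = (0, 0), W = (1, 0), U = (0, 1); any affine frame gives the same invariant.
1. E is the midpoint of LW ⇒ E = (1/2, 0)
2. C is the centroid of triangle EWU ⇒ C = (1/2, 1/3)
3. R is the centroid of triangle CLW ⇒ R = (1/2, 1/9)
2·[ERW] = -1/18, 2·[RWC] = 1/9
[ERW]:[RWC] = -1/18:1/9 = -1/2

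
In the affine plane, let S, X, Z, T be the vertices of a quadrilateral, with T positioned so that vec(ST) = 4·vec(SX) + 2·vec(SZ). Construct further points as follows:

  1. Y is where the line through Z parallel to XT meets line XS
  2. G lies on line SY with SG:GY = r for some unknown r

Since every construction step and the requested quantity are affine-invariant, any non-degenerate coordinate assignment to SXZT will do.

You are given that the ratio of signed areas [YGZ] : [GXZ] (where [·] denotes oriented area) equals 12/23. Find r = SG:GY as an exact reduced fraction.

Work in coordinates with S = (0, 0), X = (1, 0), Z = (0, 1), T = (4, 2).
1. Y is where the line through Z parallel to XT meets line XS ⇒ Y = (-3/2, 0)
2. With SG:GY = r, write λ = r/(r+1) so G = S + λ·(Y−S); G is affine-linear in λ
Every point depending on G is an affine combination of G and λ-independent points, so each such coordinate is linear in λ; the λ² term in each signed area is a multiple of (Y−S)×(Y−S) = 0, so 2·[YGZ] and 2·[GXZ] are each linear in λ. Evaluating at λ=0 and λ=1:
  2·[YGZ] = -3/2·λ + 3/2,   2·[GXZ] = 3/2·λ + 1
So [YGZ]:[GXZ] = (-3/2·λ + 3/2) / (3/2·λ + 1). Setting this equal to 12/23:
  -3/2·λ + 3/2 = 12/23·(3/2·λ + 1)  ⇒  λ = 3/7
Then r = λ/(1−λ) = (3/7)/(4/7) = 3/4. Check: with r = 3/4, G = (-9/14, 0) and [YGZ]:[GXZ] = 12/23 as required.

r = 3/4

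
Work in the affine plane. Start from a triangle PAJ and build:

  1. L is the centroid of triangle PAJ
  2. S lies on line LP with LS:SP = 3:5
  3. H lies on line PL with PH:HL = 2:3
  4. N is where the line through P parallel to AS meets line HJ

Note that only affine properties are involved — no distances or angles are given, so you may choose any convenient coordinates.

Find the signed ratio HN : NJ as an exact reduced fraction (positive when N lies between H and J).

Set P = (0, 0), A = (1, 0), J = (0, 1); any affine frame gives the same invariant.
1. L is the centroid of triangle PAJ ⇒ L = (1/3, 1/3)
2. S lies on line LP with LS:SP = 3:5 ⇒ S = (5/24, 5/24)
3. H lies on line PL with PH:HL = 2:3 ⇒ H = (2/15, 2/15)
4. N is where the line through P parallel to AS meets line HJ ⇒ N = (38/237, -10/237)
N = H + t·(J−H) with t = -16/79, so HN:NJ = t:(1−t) = -16/79:95/79

HN:NJ = -16/95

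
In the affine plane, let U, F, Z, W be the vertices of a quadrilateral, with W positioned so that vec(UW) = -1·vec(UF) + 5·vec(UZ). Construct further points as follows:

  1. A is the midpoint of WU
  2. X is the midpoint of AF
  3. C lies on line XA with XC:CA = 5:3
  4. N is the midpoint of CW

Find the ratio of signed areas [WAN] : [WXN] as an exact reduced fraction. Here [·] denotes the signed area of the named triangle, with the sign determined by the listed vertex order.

[WAN]:[WXN] = -3/5

Choose coordinates U = (0, 0), F = (1, 0), Z = (0, 1), W = (-1, 5).
1. A is the midpoint of WU ⇒ A = (-1/2, 5/2)
2. X is the midpoint of AF ⇒ X = (1/4, 5/4)
3. C lies on line XA with XC:CA = 5:3 ⇒ C = (-7/32, 65/32)
4. N is the midpoint of CW ⇒ N = (-39/64, 225/64)
2·[WAN] = 15/64, 2·[WXN] = -25/64
[WAN]:[WXN] = 15/64:-25/64 = -3/5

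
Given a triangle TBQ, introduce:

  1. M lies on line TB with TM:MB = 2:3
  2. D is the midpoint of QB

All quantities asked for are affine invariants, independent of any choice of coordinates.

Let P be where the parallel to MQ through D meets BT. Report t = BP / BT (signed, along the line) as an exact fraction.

t = 3/10

Choose coordinates T = (0, 0), B = (1, 0), Q = (0, 1).
1. M lies on line TB with TM:MB = 2:3 ⇒ M = (2/5, 0)
2. D is the midpoint of QB ⇒ D = (1/2, 1/2)
through D parallel to MQ: direction (-2/5, 1); meets BT at P = (7/10, 0)
P = B + t·(T−B) with t = 3/10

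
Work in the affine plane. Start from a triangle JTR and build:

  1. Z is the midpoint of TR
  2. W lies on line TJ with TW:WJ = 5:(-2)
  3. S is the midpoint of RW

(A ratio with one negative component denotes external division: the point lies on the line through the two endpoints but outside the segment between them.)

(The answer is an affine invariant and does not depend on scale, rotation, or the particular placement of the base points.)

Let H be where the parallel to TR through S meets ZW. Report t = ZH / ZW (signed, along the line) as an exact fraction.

Assign J = (0, 0), T = (1, 0), R = (0, 1) — the answer is frame-independent, so this choice is without loss of generality.
1. Z is the midpoint of TR ⇒ Z = (1/2, 1/2)
2. W lies on line TJ with TW:WJ = 5:(-2) ⇒ W = (-2/3, 0)
3. S is the midpoint of RW ⇒ S = (-1/3, 1/2)
through S parallel to TR: direction (-1, 1); meets ZW at H = (-1/12, 1/4)
H = Z + t·(W−Z) with t = 1/2

t = 1/2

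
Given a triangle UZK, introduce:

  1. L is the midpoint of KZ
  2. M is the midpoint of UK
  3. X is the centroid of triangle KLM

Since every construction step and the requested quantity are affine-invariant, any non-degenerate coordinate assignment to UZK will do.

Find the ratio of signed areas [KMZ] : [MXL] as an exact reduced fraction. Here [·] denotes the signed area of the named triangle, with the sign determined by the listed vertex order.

[KMZ]:[MXL] = -6

Set U = (0, 0), Z = (1, 0), K = (0, 1); any affine frame gives the same invariant.
1. L is the midpoint of KZ ⇒ L = (1/2, 1/2)
2. M is the midpoint of UK ⇒ M = (0, 1/2)
3. X is the centroid of triangle KLM ⇒ X = (1/6, 2/3)
2·[KMZ] = 1/2, 2·[MXL] = -1/12
[KMZ]:[MXL] = 1/2:-1/12 = -6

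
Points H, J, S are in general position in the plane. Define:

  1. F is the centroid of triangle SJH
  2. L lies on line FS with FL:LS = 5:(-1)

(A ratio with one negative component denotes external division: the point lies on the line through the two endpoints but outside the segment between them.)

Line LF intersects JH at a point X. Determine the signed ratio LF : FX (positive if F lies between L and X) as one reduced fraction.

LF:FX = 5/2

Set H = (0, 0), J = (1, 0), S = (0, 1); any affine frame gives the same invariant.
1. F is the centroid of triangle SJH ⇒ F = (1/3, 1/3)
2. L lies on line FS with FL:LS = 5:(-1) ⇒ L = (-1/12, 7/6)
line LF meets JH at X = (1/2, 0)
F = L + t·(X−L) with t = 5/7, so LF:FX = 5/7:2/7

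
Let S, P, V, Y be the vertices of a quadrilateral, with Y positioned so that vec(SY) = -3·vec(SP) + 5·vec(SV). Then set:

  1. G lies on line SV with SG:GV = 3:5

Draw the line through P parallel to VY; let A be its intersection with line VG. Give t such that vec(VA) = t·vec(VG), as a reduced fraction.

t = -8/15

Assign S = (0, 0), P = (1, 0), V = (0, 1), Y = (-3, 5) — the answer is frame-independent, so this choice is without loss of generality.
1. G lies on line SV with SG:GV = 3:5 ⇒ G = (0, 3/8)
through P parallel to VY: direction (-3, 4); meets VG at A = (0, 4/3)
A = V + t·(G−V) with t = -8/15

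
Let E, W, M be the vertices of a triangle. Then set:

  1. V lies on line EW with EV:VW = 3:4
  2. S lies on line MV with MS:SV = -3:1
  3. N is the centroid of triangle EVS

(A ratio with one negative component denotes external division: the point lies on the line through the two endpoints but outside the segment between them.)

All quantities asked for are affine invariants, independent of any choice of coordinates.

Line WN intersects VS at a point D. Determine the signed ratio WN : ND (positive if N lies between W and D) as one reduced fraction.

WN:ND = -5

Choose coordinates E = (0, 0), W = (1, 0), M = (0, 1).
1. V lies on line EW with EV:VW = 3:4 ⇒ V = (3/7, 0)
2. S lies on line MV with MS:SV = -3:1 ⇒ S = (9/14, -1/2)
3. N is the centroid of triangle EVS ⇒ N = (5/14, -1/6)
line WN meets VS at D = (17/35, -2/15)
N = W + t·(D−W) with t = 5/4, so WN:ND = 5/4:-1/4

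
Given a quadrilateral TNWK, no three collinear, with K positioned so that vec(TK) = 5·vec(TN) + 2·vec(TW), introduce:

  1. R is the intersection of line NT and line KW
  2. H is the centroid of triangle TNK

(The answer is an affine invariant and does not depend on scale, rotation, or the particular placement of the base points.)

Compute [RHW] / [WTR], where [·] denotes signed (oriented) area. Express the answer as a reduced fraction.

Work in coordinates with T = (0, 0), N = (1, 0), W = (0, 1), K = (5, 2).
1. R is the intersection of line NT and line KW ⇒ R = (-5, 0)
2. H is the centroid of triangle TNK ⇒ H = (2, 2/3)
2·[RHW] = 11/3, 2·[WTR] = -5
[RHW]:[WTR] = 11/3:-5 = -11/15

[RHW]:[WTR] = -11/15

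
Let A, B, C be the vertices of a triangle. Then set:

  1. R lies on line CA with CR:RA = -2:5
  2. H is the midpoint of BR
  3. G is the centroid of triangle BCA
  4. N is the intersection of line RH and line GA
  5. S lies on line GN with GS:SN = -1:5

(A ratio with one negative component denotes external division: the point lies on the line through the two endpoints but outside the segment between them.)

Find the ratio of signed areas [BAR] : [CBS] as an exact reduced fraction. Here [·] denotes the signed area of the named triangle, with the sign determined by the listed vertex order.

Set A = (0, 0), B = (1, 0), C = (0, 1); any affine frame gives the same invariant.
1. R lies on line CA with CR:RA = -2:5 ⇒ R = (0, 5/3)
2. H is the midpoint of BR ⇒ H = (1/2, 5/6)
3. G is the centroid of triangle BCA ⇒ G = (1/3, 1/3)
4. N is the intersection of line RH and line GA ⇒ N = (5/8, 5/8)
5. S lies on line GN with GS:SN = -1:5 ⇒ S = (25/96, 25/96)
2·[BAR] = -5/3, 2·[CBS] = -23/48
[BAR]:[CBS] = -5/3:-23/48 = 80/23

[BAR]:[CBS] = 80/23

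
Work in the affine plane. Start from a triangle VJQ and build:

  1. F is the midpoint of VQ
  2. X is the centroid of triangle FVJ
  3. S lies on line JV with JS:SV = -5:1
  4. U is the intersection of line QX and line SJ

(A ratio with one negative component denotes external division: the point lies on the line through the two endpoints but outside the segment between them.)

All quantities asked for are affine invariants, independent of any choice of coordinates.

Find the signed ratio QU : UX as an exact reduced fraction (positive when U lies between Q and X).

QU:UX = -6

Choose coordinates V = (0, 0), J = (1, 0), Q = (0, 1).
1. F is the midpoint of VQ ⇒ F = (0, 1/2)
2. X is the centroid of triangle FVJ ⇒ X = (1/3, 1/6)
3. S lies on line JV with JS:SV = -5:1 ⇒ S = (-1/4, 0)
4. U is the intersection of line QX and line SJ ⇒ U = (2/5, 0)
U = Q + t·(X−Q) with t = 6/5, so QU:UX = t:(1−t) = 6/5:-1/5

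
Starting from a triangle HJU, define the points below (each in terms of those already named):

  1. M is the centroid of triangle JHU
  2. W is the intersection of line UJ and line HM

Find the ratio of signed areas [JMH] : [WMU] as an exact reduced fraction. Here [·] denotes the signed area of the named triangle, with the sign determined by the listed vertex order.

Set H = (0, 0), J = (1, 0), U = (0, 1); any affine frame gives the same invariant.
1. M is the centroid of triangle JHU ⇒ M = (1/3, 1/3)
2. W is the intersection of line UJ and line HM ⇒ W = (1/2, 1/2)
2·[JMH] = 1/3, 2·[WMU] = -1/6
[JMH]:[WMU] = 1/3:-1/6 = -2

[JMH]:[WMU] = -2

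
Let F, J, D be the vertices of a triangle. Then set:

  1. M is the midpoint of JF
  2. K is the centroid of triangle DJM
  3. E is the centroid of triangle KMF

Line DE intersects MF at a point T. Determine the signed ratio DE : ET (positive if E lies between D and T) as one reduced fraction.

Choose coordinates F = (0, 0), J = (1, 0), D = (0, 1).
1. M is the midpoint of JF ⇒ M = (1/2, 0)
2. K is the centroid of triangle DJM ⇒ K = (1/2, 1/3)
3. E is the centroid of triangle KMF ⇒ E = (1/3, 1/9)
line DE meets MF at T = (3/8, 0)
E = D + t·(T−D) with t = 8/9, so DE:ET = 8/9:1/9

DE:ET = 8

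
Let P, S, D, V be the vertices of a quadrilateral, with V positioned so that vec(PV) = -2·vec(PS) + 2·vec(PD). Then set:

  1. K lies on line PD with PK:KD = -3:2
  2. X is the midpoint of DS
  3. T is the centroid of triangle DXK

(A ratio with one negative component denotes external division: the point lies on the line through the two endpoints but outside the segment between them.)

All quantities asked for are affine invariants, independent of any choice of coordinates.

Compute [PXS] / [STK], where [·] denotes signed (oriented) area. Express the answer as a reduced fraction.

Assign P = (0, 0), S = (1, 0), D = (0, 1), V = (-2, 2) — the answer is frame-independent, so this choice is without loss of generality.
1. K lies on line PD with PK:KD = -3:2 ⇒ K = (0, 3)
2. X is the midpoint of DS ⇒ X = (1/2, 1/2)
3. T is the centroid of triangle DXK ⇒ T = (1/6, 3/2)
2·[PXS] = -1/2, 2·[STK] = -1
[PXS]:[STK] = -1/2:-1 = 1/2

[PXS]:[STK] = 1/2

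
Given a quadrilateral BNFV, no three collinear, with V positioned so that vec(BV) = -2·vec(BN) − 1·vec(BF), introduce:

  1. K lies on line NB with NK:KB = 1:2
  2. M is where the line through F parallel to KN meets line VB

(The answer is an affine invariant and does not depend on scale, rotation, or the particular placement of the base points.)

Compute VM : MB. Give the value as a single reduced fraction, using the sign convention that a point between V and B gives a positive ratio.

VM:MB = -2

Choose coordinates B = (0, 0), N = (1, 0), F = (0, 1), V = (-2, -1).
1. K lies on line NB with NK:KB = 1:2 ⇒ K = (2/3, 0)
2. M is where the line through F parallel to KN meets line VB ⇒ M = (2, 1)
M = V + t·(B−V) with t = 2, so VM:MB = t:(1−t) = 2:-1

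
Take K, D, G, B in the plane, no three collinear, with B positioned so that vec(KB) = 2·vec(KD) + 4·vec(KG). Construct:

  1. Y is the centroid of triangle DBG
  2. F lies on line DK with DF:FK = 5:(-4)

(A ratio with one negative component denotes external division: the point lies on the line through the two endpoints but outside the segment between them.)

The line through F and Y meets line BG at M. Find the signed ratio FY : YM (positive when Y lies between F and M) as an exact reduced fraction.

Assign K = (0, 0), D = (1, 0), G = (0, 1), B = (2, 4) — the answer is frame-independent, so this choice is without loss of generality.
1. Y is the centroid of triangle DBG ⇒ Y = (1, 5/3)
2. F lies on line DK with DF:FK = 5:(-4) ⇒ F = (-4, 0)
line FY meets BG at M = (2/7, 10/7)
Y = F + t·(M−F) with t = 7/6, so FY:YM = 7/6:-1/6

FY:YM = -7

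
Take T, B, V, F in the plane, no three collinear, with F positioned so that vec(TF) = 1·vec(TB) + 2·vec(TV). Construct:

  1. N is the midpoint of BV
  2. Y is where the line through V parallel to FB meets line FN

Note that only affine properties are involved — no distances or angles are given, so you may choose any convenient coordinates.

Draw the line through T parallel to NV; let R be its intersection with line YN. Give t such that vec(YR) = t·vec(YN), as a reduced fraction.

t = 1/2

Set T = (0, 0), B = (1, 0), V = (0, 1), F = (1, 2); any affine frame gives the same invariant.
1. N is the midpoint of BV ⇒ N = (1/2, 1/2)
2. Y is where the line through V parallel to FB meets line FN ⇒ Y = (0, -1)
through T parallel to NV: direction (-1/2, 1/2); meets YN at R = (1/4, -1/4)
R = Y + t·(N−Y) with t = 1/2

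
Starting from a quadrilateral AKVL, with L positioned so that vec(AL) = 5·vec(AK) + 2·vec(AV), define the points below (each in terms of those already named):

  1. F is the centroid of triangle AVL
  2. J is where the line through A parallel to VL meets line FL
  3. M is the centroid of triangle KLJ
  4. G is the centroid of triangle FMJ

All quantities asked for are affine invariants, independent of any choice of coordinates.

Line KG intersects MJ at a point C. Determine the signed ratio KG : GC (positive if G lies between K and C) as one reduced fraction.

Choose coordinates A = (0, 0), K = (1, 0), V = (0, 1), L = (5, 2).
1. F is the centroid of triangle AVL ⇒ F = (5/3, 1)
2. J is where the line through A parallel to VL meets line FL ⇒ J = (-5, -1)
3. M is the centroid of triangle KLJ ⇒ M = (1/3, 1/3)
4. G is the centroid of triangle FMJ ⇒ G = (-1, 1/9)
line KG meets MJ at C = (-7/11, 1/11)
G = K + t·(C−K) with t = 11/9, so KG:GC = 11/9:-2/9

KG:GC = -11/2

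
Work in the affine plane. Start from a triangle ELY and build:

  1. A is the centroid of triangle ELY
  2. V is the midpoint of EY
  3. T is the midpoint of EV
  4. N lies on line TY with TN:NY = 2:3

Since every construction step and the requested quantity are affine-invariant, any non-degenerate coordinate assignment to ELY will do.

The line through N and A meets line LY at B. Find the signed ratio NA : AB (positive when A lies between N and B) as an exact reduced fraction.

NA:AB = 7/20

Work in coordinates with E = (0, 0), L = (1, 0), Y = (0, 1).
1. A is the centroid of triangle ELY ⇒ A = (1/3, 1/3)
2. V is the midpoint of EY ⇒ V = (0, 1/2)
3. T is the midpoint of EV ⇒ T = (0, 1/4)
4. N lies on line TY with TN:NY = 2:3 ⇒ N = (0, 11/20)
line NA meets LY at B = (9/7, -2/7)
A = N + t·(B−N) with t = 7/27, so NA:AB = 7/27:20/27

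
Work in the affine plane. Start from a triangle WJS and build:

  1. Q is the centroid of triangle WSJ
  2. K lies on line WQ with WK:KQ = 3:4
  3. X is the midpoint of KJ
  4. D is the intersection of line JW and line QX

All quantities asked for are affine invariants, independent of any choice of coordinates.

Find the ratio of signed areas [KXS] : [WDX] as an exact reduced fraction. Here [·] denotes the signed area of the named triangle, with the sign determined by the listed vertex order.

[KXS]:[WDX] = 55/7

Choose coordinates W = (0, 0), J = (1, 0), S = (0, 1).
1. Q is the centroid of triangle WSJ ⇒ Q = (1/3, 1/3)
2. K lies on line WQ with WK:KQ = 3:4 ⇒ K = (1/7, 1/7)
3. X is the midpoint of KJ ⇒ X = (4/7, 1/14)
4. D is the intersection of line JW and line QX ⇒ D = (7/11, 0)
2·[KXS] = 5/14, 2·[WDX] = 1/22
[KXS]:[WDX] = 5/14:1/22 = 55/7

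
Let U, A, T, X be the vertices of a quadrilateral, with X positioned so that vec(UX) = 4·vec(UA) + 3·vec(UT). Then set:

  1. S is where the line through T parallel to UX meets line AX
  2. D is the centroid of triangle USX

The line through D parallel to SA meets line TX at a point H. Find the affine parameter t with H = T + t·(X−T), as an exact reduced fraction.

Work in coordinates with U = (0, 0), A = (1, 0), T = (0, 1), X = (4, 3).
1. S is where the line through T parallel to UX meets line AX ⇒ S = (8, 7)
2. D is the centroid of triangle USX ⇒ D = (4, 10/3)
through D parallel to SA: direction (-7, -7); meets TX at H = (10/3, 8/3)
H = T + t·(X−T) with t = 5/6

t = 5/6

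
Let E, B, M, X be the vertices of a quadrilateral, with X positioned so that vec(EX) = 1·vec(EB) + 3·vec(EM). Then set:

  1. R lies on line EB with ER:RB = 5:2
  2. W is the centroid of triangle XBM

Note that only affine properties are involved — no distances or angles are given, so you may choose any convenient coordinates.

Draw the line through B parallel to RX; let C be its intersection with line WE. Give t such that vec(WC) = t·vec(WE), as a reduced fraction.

Work in coordinates with E = (0, 0), B = (1, 0), M = (0, 1), X = (1, 3).
1. R lies on line EB with ER:RB = 5:2 ⇒ R = (5/7, 0)
2. W is the centroid of triangle XBM ⇒ W = (2/3, 4/3)
through B parallel to RX: direction (2/7, 3); meets WE at C = (21/17, 42/17)
C = W + t·(E−W) with t = -29/34

t = -29/34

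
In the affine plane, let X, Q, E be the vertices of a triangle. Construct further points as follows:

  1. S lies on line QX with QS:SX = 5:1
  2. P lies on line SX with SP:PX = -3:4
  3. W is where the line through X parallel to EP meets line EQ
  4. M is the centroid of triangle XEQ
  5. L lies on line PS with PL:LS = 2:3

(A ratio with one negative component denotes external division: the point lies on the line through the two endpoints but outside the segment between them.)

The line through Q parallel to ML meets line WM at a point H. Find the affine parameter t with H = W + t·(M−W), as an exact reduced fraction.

Choose coordinates X = (0, 0), Q = (1, 0), E = (0, 1).
1. S lies on line QX with QS:SX = 5:1 ⇒ S = (1/6, 0)
2. P lies on line SX with SP:PX = -3:4 ⇒ P = (2/3, 0)
3. W is where the line through X parallel to EP meets line EQ ⇒ W = (-2, 3)
4. M is the centroid of triangle XEQ ⇒ M = (1/3, 1/3)
5. L lies on line PS with PL:LS = 2:3 ⇒ L = (7/15, 0)
through Q parallel to ML: direction (2/15, -1/3); meets WM at H = (25/19, -15/19)
H = W + t·(M−W) with t = 27/19

t = 27/19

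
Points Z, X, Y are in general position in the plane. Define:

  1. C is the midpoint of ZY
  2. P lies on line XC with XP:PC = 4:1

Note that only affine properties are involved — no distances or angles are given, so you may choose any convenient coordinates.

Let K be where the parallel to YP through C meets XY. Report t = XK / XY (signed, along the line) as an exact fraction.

Work in coordinates with Z = (0, 0), X = (1, 0), Y = (0, 1).
1. C is the midpoint of ZY ⇒ C = (0, 1/2)
2. P lies on line XC with XP:PC = 4:1 ⇒ P = (1/5, 2/5)
through C parallel to YP: direction (1/5, -3/5); meets XY at K = (-1/4, 5/4)
K = X + t·(Y−X) with t = 5/4

t = 5/4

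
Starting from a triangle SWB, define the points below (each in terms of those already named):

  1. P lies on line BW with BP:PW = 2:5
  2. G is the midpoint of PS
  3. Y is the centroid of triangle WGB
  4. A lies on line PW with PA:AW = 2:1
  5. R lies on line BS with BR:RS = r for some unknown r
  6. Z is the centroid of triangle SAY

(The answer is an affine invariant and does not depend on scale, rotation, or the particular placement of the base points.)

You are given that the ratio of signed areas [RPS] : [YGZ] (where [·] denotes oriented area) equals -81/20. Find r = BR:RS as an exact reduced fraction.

r = 1/3

Set S = (0, 0), W = (1, 0), B = (0, 1); any affine frame gives the same invariant.
1. P lies on line BW with BP:PW = 2:5 ⇒ P = (2/7, 5/7)
2. G is the midpoint of PS ⇒ G = (1/7, 5/14)
3. Y is the centroid of triangle WGB ⇒ Y = (8/21, 19/42)
4. A lies on line PW with PA:AW = 2:1 ⇒ A = (16/21, 5/21)
5. With BR:RS = r, write λ = r/(r+1) so R = B + λ·(S−B); R is affine-linear in λ
6. Z is the centroid of triangle SAY ⇒ Z = (8/21, 29/126)
Every point depending on R is an affine combination of R and λ-independent points, so each such coordinate is linear in λ; the λ² term in each signed area is a multiple of (S−B)×(S−B) = 0, so 2·[RPS] and 2·[YGZ] are each linear in λ. Evaluating at λ=0 and λ=1:
  2·[RPS] = 2/7·λ − 2/7,   2·[YGZ] = 10/189
So [RPS]:[YGZ] = (2/7·λ − 2/7) / (10/189). Setting this equal to -81/20:
  2/7·λ − 2/7 = -81/20·(10/189)  ⇒  λ = 1/4
Then r = λ/(1−λ) = (1/4)/(3/4) = 1/3. Check: with r = 1/3, R = (0, 3/4) and [RPS]:[YGZ] = -81/20 as required.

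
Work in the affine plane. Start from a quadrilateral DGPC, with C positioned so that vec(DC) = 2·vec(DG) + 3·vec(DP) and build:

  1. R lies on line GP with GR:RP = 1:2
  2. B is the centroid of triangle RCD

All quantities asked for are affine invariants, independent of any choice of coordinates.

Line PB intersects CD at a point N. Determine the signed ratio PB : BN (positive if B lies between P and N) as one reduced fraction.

PB:BN = -11/2

Assign D = (0, 0), G = (1, 0), P = (0, 1), C = (2, 3) — the answer is frame-independent, so this choice is without loss of generality.
1. R lies on line GP with GR:RP = 1:2 ⇒ R = (2/3, 1/3)
2. B is the centroid of triangle RCD ⇒ B = (8/9, 10/9)
line PB meets CD at N = (8/11, 12/11)
B = P + t·(N−P) with t = 11/9, so PB:BN = 11/9:-2/9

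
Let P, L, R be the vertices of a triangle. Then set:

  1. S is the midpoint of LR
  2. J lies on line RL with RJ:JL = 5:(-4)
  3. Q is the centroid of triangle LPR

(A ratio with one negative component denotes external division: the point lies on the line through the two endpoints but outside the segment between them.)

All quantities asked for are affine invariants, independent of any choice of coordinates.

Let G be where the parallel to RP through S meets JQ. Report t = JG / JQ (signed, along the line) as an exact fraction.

t = 27/28

Set P = (0, 0), L = (1, 0), R = (0, 1); any affine frame gives the same invariant.
1. S is the midpoint of LR ⇒ S = (1/2, 1/2)
2. J lies on line RL with RJ:JL = 5:(-4) ⇒ J = (5, -4)
3. Q is the centroid of triangle LPR ⇒ Q = (1/3, 1/3)
through S parallel to RP: direction (0, -1); meets JQ at G = (1/2, 5/28)
G = J + t·(Q−J) with t = 27/28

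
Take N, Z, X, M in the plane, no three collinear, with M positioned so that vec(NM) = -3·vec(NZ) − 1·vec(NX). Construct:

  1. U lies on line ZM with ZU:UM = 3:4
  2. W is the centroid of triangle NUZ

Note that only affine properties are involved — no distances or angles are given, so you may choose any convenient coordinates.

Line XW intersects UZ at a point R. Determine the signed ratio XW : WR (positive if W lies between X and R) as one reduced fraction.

XW:WR = 14

Choose coordinates N = (0, 0), Z = (1, 0), X = (0, 1), M = (-3, -1).
1. U lies on line ZM with ZU:UM = 3:4 ⇒ U = (-5/7, -3/7)
2. W is the centroid of triangle NUZ ⇒ W = (2/21, -1/7)
line XW meets UZ at R = (5/49, -11/49)
W = X + t·(R−X) with t = 14/15, so XW:WR = 14/15:1/15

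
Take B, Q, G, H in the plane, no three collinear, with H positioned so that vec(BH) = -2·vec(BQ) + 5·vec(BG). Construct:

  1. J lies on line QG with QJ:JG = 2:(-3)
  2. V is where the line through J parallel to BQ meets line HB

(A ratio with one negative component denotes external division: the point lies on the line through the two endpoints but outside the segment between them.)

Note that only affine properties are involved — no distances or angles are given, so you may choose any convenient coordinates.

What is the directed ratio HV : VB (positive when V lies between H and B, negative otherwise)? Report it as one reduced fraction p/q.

Work in coordinates with B = (0, 0), Q = (1, 0), G = (0, 1), H = (-2, 5).
1. J lies on line QG with QJ:JG = 2:(-3) ⇒ J = (3, -2)
2. V is where the line through J parallel to BQ meets line HB ⇒ V = (4/5, -2)
V = H + t·(B−H) with t = 7/5, so HV:VB = t:(1−t) = 7/5:-2/5

HV:VB = -7/2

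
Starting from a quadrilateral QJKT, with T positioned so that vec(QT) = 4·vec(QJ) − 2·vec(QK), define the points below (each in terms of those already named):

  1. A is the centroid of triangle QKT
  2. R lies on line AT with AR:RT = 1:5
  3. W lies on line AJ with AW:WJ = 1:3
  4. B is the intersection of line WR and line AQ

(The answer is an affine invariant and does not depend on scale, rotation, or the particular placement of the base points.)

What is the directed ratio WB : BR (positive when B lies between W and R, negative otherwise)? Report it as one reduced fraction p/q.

WB:BR = 3/8

Assign Q = (0, 0), J = (1, 0), K = (0, 1), T = (4, -2) — the answer is frame-independent, so this choice is without loss of generality.
1. A is the centroid of triangle QKT ⇒ A = (4/3, -1/3)
2. R lies on line AT with AR:RT = 1:5 ⇒ R = (16/9, -11/18)
3. W lies on line AJ with AW:WJ = 1:3 ⇒ W = (5/4, -1/4)
4. B is the intersection of line WR and line AQ ⇒ B = (46/33, -23/66)
B = W + t·(R−W) with t = 3/11, so WB:BR = t:(1−t) = 3/11:8/11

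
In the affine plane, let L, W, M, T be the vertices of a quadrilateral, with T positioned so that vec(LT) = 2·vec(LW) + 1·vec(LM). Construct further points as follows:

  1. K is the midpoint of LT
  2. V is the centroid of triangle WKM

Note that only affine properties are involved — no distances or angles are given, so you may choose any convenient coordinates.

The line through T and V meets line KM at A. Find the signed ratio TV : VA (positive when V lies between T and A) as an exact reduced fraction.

TV:VA = -7

Choose coordinates L = (0, 0), W = (1, 0), M = (0, 1), T = (2, 1).
1. K is the midpoint of LT ⇒ K = (1, 1/2)
2. V is the centroid of triangle WKM ⇒ V = (2/3, 1/2)
line TV meets KM at A = (6/7, 4/7)
V = T + t·(A−T) with t = 7/6, so TV:VA = 7/6:-1/6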